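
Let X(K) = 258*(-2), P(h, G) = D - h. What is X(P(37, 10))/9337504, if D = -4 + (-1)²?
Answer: -129/2334376 ≈ -5.5261e-5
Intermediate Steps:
D = -3 (D = -4 + 1 = -3)
P(h, G) = -3 - h
X(K) = -516
X(P(37, 10))/9337504 = -516/9337504 = -516*1/9337504 = -129/2334376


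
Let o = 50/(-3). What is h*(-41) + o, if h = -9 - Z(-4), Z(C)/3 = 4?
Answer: 2533/3 ≈ 844.33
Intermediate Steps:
Z(C) = 12 (Z(C) = 3*4 = 12)
o = -50/3 (o = 50*(-⅓) = -50/3 ≈ -16.667)
h = -21 (h = -9 - 1*12 = -9 - 12 = -21)
h*(-41) + o = -21*(-41) - 50/3 = 861 - 50/3 = 2533/3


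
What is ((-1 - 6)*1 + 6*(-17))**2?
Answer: 11881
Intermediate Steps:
((-1 - 6)*1 + 6*(-17))**2 = (-7*1 - 102)**2 = (-7 - 102)**2 = (-109)**2 = 11881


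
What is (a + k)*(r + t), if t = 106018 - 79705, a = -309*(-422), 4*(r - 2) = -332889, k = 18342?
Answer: -8464384365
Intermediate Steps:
r = -332881/4 (r = 2 + (¼)*(-332889) = 2 - 332889/4 = -332881/4 ≈ -83220.)
a = 130398
t = 26313
(a + k)*(r + t) = (130398 + 18342)*(-332881/4 + 26313) = 148740*(-227629/4) = -8464384365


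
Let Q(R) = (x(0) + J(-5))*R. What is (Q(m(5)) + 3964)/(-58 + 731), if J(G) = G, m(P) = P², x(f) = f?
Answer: 3839/673 ≈ 5.7043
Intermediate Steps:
Q(R) = -5*R (Q(R) = (0 - 5)*R = -5*R)
(Q(m(5)) + 3964)/(-58 + 731) = (-5*5² + 3964)/(-58 + 731) = (-5*25 + 3964)/673 = (-125 + 3964)*(1/673) = 3839*(1/673) = 3839/673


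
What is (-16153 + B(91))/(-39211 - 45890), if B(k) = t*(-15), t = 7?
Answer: 16258/85101 ≈ 0.19104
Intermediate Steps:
B(k) = -105 (B(k) = 7*(-15) = -105)
(-16153 + B(91))/(-39211 - 45890) = (-16153 - 105)/(-39211 - 45890) = -16258/(-85101) = -16258*(-1/85101) = 16258/85101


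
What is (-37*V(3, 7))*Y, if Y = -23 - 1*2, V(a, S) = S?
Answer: 6475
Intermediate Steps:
Y = -25 (Y = -23 - 2 = -25)
(-37*V(3, 7))*Y = -37*7*(-25) = -259*(-25) = 6475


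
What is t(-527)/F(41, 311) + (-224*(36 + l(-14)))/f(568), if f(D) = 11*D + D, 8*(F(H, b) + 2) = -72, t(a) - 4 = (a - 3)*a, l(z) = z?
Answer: -59495576/2343 ≈ -25393.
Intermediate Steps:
t(a) = 4 + a*(-3 + a) (t(a) = 4 + (a - 3)*a = 4 + (-3 + a)*a = 4 + a*(-3 + a))
F(H, b) = -11 (F(H, b) = -2 + (⅛)*(-72) = -2 - 9 = -11)
f(D) = 12*D
t(-527)/F(41, 311) + (-224*(36 + l(-14)))/f(568) = (4 + (-527)² - 3*(-527))/(-11) + (-224*(36 - 14))/((12*568)) = (4 + 277729 + 1581)*(-1/11) - 224*22/6816 = 279314*(-1/11) - 4928*1/6816 = -279314/11 - 154/213 = -59495576/2343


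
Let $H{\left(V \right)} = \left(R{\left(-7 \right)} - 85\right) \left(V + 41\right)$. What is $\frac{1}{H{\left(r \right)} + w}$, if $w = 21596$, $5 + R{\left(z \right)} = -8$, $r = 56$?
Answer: $\frac{1}{12090} \approx 8.2713 \cdot 10^{-5}$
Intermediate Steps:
$R{\left(z \right)} = -13$ ($R{\left(z \right)} = -5 - 8 = -13$)
$H{\left(V \right)} = -4018 - 98 V$ ($H{\left(V \right)} = \left(-13 - 85\right) \left(V + 41\right) = - 98 \left(41 + V\right) = -4018 - 98 V$)
$\frac{1}{H{\left(r \right)} + w} = \frac{1}{\left(-4018 - 5488\right) + 21596} = \frac{1}{-9506 + 21596} = \frac{1}{12090}$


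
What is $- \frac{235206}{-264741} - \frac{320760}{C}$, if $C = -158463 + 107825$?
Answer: $\frac{90157062}{12482267} \approx 7.2228$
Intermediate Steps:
$C = -50638$
$- \frac{235206}{-264741} - \frac{320760}{C} = - \frac{235206}{-264741} - \frac{320760}{-50638} = \left(-235206\right) \left(- \frac{1}{264741}\right) - - \frac{160380}{25319} = \frac{438}{493} + \frac{160380}{25319} = \frac{90157062}{12482267}$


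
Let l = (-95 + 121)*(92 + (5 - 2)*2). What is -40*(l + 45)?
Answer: -103720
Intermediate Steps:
l = 2548 (l = 26*(92 + 3*2) = 26*(92 + 6) = 26*98 = 2548)
-40*(l + 45) = -40*(2548 + 45) = -40*2593 = -103720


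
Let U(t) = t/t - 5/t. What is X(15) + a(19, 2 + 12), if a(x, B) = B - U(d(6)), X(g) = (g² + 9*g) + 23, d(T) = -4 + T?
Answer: 797/2 ≈ 398.50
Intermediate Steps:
U(t) = 1 - 5/t
X(g) = 23 + g² + 9*g
a(x, B) = 3/2 + B (a(x, B) = B - (-5 + (-4 + 6))/(-4 + 6) = B - (-5 + 2)/2 = B - (-3)/2 = B - 1*(-3/2) = B + 3/2 = 3/2 + B)
X(15) + a(19, 2 + 12) = (23 + 15² + 9*15) + (3/2 + (2 + 12)) = (23 + 225 + 135) + (3/2 + 14) = 383 + 31/2 = 797/2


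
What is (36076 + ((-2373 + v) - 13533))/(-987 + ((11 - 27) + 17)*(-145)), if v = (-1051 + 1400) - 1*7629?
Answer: -6445/566 ≈ -11.387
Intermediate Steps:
v = -7280 (v = 349 - 7629 = -7280)
(36076 + ((-2373 + v) - 13533))/(-987 + ((11 - 27) + 17)*(-145)) = (36076 + ((-2373 - 7280) - 13533))/(-987 + ((11 - 27) + 17)*(-145)) = (36076 + (-9653 - 13533))/(-987 + (-16 + 17)*(-145)) = (36076 - 23186)/(-987 + 1*(-145)) = 12890/(-987 - 145) = 12890/(-1132) = 12890*(-1/1132) = -6445/566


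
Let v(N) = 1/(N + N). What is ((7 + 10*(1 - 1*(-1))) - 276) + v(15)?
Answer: -7469/30 ≈ -248.97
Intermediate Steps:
v(N) = 1/(2*N)
((7 + 10*(1 - 1*(-1))) - 276) + v(15) = ((7 + 10*(1 - 1*(-1))) - 276) + (½)/15 = ((7 + 10*(1 + 1)) - 276) + (½)*(1/15) = ((7 + 10*2) - 276) + 1/30 = ((7 + 20) - 276) + 1/30 = (27 - 276) + 1/30 = -249 + 1/30 = -7469/30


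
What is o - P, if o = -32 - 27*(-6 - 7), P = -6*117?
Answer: 1021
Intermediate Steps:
P = -702
o = 319 (o = -32 - 27*(-13) = -32 + 351 = 319)
o - P = 319 - 1*(-702) = 319 + 702 = 1021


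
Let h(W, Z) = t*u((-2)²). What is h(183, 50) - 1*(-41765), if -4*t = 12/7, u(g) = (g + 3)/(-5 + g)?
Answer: 41768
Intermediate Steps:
u(g) = (3 + g)/(-5 + g)
t = -3/7 ≈ -0.42857
h(W, Z) = 3 (h(W, Z) = -3*(3 + (-2)²)/(7*(-5 + (-2)²)) = -3*(3 + 4)/(7*(-5 + 4)) = -3*7/(7*(-1)) = -(-3)*7/7 = -3/7*(-7) = 3)
h(183, 50) - 1*(-41765) = 3 - 1*(-41765) = 3 + 41765 = 41768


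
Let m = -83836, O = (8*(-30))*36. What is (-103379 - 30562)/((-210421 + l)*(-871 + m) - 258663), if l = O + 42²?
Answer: -133941/18406318316 ≈ -7.2769e-6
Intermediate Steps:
O = -8640 (O = -240*36 = -8640)
l = -6876 (l = -8640 + 42² = -8640 + 1764 = -6876)
(-103379 - 30562)/((-210421 + l)*(-871 + m) - 258663) = (-103379 - 30562)/((-210421 - 6876)*(-871 - 83836) - 258663) = -133941/(-217297*(-84707) - 258663) = -133941/(18406576979 - 258663) = -133941/18406318316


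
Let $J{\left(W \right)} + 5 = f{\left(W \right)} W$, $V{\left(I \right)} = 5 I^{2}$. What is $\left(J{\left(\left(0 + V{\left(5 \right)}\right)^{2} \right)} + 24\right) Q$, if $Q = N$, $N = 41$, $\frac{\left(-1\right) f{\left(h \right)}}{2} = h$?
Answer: $-20019530471$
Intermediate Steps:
$f{\left(h \right)} = - 2 h$
$Q = 41$
$J{\left(W \right)} = -5 - 2 W^{2}$ ($J{\left(W \right)} = -5 + - 2 W W = -5 - 2 W^{2}$)
$\left(J{\left(\left(0 + V{\left(5 \right)}\right)^{2} \right)} + 24\right) Q = \left(\left(-5 - 2 \left(\left(0 + 5 \cdot 5^{2}\right)^{2}\right)^{2}\right) + 24\right) 41 = \left(\left(-5 - 2 \left(\left(0 + 5 \cdot 25\right)^{2}\right)^{2}\right) + 24\right) 41 = \left(\left(-5 - 2 \left(\left(0 + 125\right)^{2}\right)^{2}\right) + 24\right) 41 = \left(\left(-5 - 2 \left(125^{2}\right)^{2}\right) + 24\right) 41 = \left(\left(-5 - 2 \cdot 15625^{2}\right) + 24\right) 41 = \left(\left(-5 - 488281250\right) + 24\right) 41 = \left(-488281255 + 24\right) 41 = \left(-488281231\right) 41 = -20019530471$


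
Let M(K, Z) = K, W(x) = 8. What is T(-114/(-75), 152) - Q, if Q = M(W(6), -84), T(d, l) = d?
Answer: -162/25 ≈ -6.4800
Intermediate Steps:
Q = 8
T(-114/(-75), 152) - Q = -114/(-75) - 1*8 = -114*(-1/75) - 8 = 38/25 - 8 = -162/25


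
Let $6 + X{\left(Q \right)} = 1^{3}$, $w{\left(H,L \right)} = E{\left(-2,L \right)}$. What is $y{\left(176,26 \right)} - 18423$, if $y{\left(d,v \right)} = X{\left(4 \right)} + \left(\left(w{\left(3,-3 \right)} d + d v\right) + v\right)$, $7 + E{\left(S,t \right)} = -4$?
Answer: $-15762$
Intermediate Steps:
$E{\left(S,t \right)} = -11$ ($E{\left(S,t \right)} = -7 - 4 = -11$)
$w{\left(H,L \right)} = -11$
$X{\left(Q \right)} = -5$ ($X{\left(Q \right)} = -6 + 1^{3} = -6 + 1 = -5$)
$y{\left(d,v \right)} = -5 + v - 11 d + d v$ ($y{\left(d,v \right)} = -5 + \left(\left(- 11 d + d v\right) + v\right) = -5 + \left(v - 11 d + d v\right) = -5 + v - 11 d + d v$)
$y{\left(176,26 \right)} - 18423 = \left(-5 + 26 - 1936 + 176 \cdot 26\right) - 18423 = \left(-5 + 26 - 1936 + 4576\right) - 18423 = 2661 - 18423 = -15762$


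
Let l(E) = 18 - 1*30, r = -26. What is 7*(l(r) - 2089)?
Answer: -14707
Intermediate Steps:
l(E) = -12 (l(E) = 18 - 30 = -12)
7*(l(r) - 2089) = 7*(-12 - 2089) = 7*(-2101) = -14707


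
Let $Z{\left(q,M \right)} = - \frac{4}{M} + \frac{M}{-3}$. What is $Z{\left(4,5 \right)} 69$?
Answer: $- \frac{851}{5} \approx -170.2$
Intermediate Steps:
$Z{\left(q,M \right)} = - \frac{4}{M} - \frac{M}{3}$ ($Z{\left(q,M \right)} = - \frac{4}{M} + M \left(- \frac{1}{3}\right) = - \frac{4}{M} - \frac{M}{3}$)
$Z{\left(4,5 \right)} 69 = \left(- \frac{4}{5} - \frac{5}{3}\right) 69 = \left(- \frac{37}{15}\right) 69 = - \frac{851}{5}$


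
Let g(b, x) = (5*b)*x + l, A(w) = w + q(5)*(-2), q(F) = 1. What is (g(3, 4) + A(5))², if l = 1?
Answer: 4096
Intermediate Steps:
A(w) = -2 + w (A(w) = w + 1*(-2) = w - 2 = -2 + w)
g(b, x) = 1 + 5*b*x (g(b, x) = (5*b)*x + 1 = 5*b*x + 1 = 1 + 5*b*x)
(g(3, 4) + A(5))² = ((1 + 5*3*4) + (-2 + 5))² = ((1 + 60) + 3)² = (61 + 3)² = 64² = 4096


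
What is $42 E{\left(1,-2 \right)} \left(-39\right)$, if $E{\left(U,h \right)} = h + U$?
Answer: $1638$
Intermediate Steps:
$E{\left(U,h \right)} = U + h$
$42 E{\left(1,-2 \right)} \left(-39\right) = 42 \left(1 - 2\right) \left(-39\right) = 42 \left(-1\right) \left(-39\right) = \left(-42\right) \left(-39\right) = 1638$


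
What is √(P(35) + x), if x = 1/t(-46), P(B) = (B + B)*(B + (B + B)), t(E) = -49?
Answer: √360149/7 ≈ 85.732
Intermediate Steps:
P(B) = 6*B² (P(B) = (2*B)*(B + 2*B) = (2*B)*(3*B) = 6*B²)
x = -1/49 (x = 1/(-49) = -1/49 ≈ -0.020408)
√(P(35) + x) = √(6*35² - 1/49) = √(6*1225 - 1/49) = √(7350 - 1/49) = √(360149/49) = √360149/7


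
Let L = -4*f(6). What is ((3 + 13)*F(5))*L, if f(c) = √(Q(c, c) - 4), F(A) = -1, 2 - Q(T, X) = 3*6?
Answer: 128*I*√5 ≈ 286.22*I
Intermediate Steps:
Q(T, X) = -16 (Q(T, X) = 2 - 3*6 = 2 - 1*18 = 2 - 18 = -16)
f(c) = 2*I*√5 (f(c) = √(-16 - 4) = √(-20) = 2*I*√5)
L = -8*I*√5 ≈ -17.889*I
((3 + 13)*F(5))*L = ((3 + 13)*(-1))*(-8*I*√5) = (16*(-1))*(-8*I*√5) = -(-128)*I*√5 = 128*I*√5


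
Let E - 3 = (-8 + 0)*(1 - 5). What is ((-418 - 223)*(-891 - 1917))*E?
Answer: 62997480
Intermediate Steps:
E = 35 (E = 3 + (-8 + 0)*(1 - 5) = 3 - 8*(-4) = 3 + 32 = 35)
((-418 - 223)*(-891 - 1917))*E = ((-418 - 223)*(-891 - 1917))*35 = -641*(-2808)*35 = 1799928*35 = 62997480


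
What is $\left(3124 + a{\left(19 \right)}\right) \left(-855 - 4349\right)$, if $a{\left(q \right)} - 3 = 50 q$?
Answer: $-21216708$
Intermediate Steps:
$a{\left(q \right)} = 3 + 50 q$
$\left(3124 + a{\left(19 \right)}\right) \left(-855 - 4349\right) = \left(3124 + \left(3 + 50 \cdot 19\right)\right) \left(-855 - 4349\right) = \left(3124 + \left(3 + 950\right)\right) \left(-5204\right) = \left(3124 + 953\right) \left(-5204\right) = 4077 \left(-5204\right) = -21216708$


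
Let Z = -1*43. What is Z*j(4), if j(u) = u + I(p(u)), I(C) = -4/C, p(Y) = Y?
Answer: -129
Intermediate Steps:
Z = -43
j(u) = u - 4/u
Z*j(4) = -43*(4 - 4/4) = -43*(4 - 4*¼) = -43*(4 - 1) = -43*3 = -129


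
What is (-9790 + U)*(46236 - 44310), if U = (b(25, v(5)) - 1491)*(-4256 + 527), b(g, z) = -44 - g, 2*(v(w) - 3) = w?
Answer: 11185148700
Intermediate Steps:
v(w) = 3 + w/2
U = 5817240 (U = ((-44 - 1*25) - 1491)*(-4256 + 527) = ((-44 - 25) - 1491)*(-3729) = (-69 - 1491)*(-3729) = -1560*(-3729) = 5817240)
(-9790 + U)*(46236 - 44310) = (-9790 + 5817240)*(46236 - 44310) = 5807450*1926 = 11185148700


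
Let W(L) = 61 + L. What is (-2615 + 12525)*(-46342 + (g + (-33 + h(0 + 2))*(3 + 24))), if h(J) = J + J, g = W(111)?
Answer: -465304230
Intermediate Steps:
g = 172 (g = 61 + 111 = 172)
h(J) = 2*J
(-2615 + 12525)*(-46342 + (g + (-33 + h(0 + 2))*(3 + 24))) = (-2615 + 12525)*(-46342 + (172 + (-33 + 2*(0 + 2))*(3 + 24))) = 9910*(-46342 + (172 + (-33 + 2*2)*27)) = 9910*(-46342 + (172 + (-33 + 4)*27)) = 9910*(-46342 + (172 - 29*27)) = 9910*(-46342 + (172 - 783)) = 9910*(-46342 - 611) = 9910*(-46953) = -465304230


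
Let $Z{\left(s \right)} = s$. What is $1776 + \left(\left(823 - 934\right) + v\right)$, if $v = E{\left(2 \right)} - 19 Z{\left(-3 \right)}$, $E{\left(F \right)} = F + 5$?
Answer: $1729$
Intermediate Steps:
$E{\left(F \right)} = 5 + F$
$v = 64$ ($v = \left(5 + 2\right) - -57 = 7 + 57 = 64$)
$1776 + \left(\left(823 - 934\right) + v\right) = 1776 + \left(\left(823 - 934\right) + 64\right) = 1776 + \left(-111 + 64\right) = 1776 - 47 = 1729$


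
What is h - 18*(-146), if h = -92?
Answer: 2536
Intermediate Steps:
h - 18*(-146) = -92 - 18*(-146) = -92 + 2628 = 2536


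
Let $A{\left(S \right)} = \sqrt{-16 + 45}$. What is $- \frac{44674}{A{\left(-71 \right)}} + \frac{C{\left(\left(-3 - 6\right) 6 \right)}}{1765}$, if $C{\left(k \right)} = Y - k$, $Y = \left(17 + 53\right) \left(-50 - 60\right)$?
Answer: $- \frac{7646}{1765} - \frac{44674 \sqrt{29}}{29} \approx -8300.1$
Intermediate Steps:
$Y = -7700$ ($Y = 70 \left(-110\right) = -7700$)
$C{\left(k \right)} = -7700 - k$
$A{\left(S \right)} = \sqrt{29}$
$- \frac{44674}{A{\left(-71 \right)}} + \frac{C{\left(\left(-3 - 6\right) 6 \right)}}{1765} = - \frac{44674}{\sqrt{29}} + \frac{-7700 - \left(-3 - 6\right) 6}{1765} = - 44674 \frac{\sqrt{29}}{29} + \left(-7700 - \left(-9\right) 6\right) \frac{1}{1765} = - \frac{44674 \sqrt{29}}{29} + \left(-7700 - -54\right) \frac{1}{1765} = - \frac{44674 \sqrt{29}}{29} + \left(-7700 + 54\right) \frac{1}{1765} = - \frac{44674 \sqrt{29}}{29} - \frac{7646}{1765} = - \frac{7646}{1765} - \frac{44674 \sqrt{29}}{29}$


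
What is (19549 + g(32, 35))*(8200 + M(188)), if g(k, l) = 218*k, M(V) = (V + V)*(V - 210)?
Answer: -1909800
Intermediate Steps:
M(V) = 2*V*(-210 + V) (M(V) = (2*V)*(-210 + V) = 2*V*(-210 + V))
(19549 + g(32, 35))*(8200 + M(188)) = (19549 + 218*32)*(8200 + 2*188*(-210 + 188)) = (19549 + 6976)*(8200 + 2*188*(-22)) = 26525*(8200 - 8272) = 26525*(-72) = -1909800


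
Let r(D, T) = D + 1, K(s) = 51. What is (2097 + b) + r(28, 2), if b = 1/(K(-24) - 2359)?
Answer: 4906807/2308 ≈ 2126.0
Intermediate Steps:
r(D, T) = 1 + D
b = -1/2308 (b = 1/(51 - 2359) = 1/(-2308) = -1/2308 ≈ -0.00043328)
(2097 + b) + r(28, 2) = (2097 - 1/2308) + (1 + 28) = 4839875/2308 + 29 = 4906807/2308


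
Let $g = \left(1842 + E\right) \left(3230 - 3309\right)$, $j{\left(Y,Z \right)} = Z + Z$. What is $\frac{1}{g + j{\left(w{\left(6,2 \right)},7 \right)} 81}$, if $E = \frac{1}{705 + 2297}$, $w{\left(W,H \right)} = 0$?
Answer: $- \frac{38}{5486593} \approx -6.926 \cdot 10^{-6}$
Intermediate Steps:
$j{\left(Y,Z \right)} = 2 Z$
$E = \frac{1}{3002} \approx 0.00033311$
$g = - \frac{5529685}{38}$ ($g = \left(1842 + \frac{1}{3002}\right) \left(3230 - 3309\right) = \frac{5529685}{3002} \left(-79\right) = - \frac{5529685}{38} \approx -1.4552 \cdot 10^{5}$)
$\frac{1}{g + j{\left(w{\left(6,2 \right)},7 \right)} 81} = \frac{1}{- \frac{5529685}{38} + 2 \cdot 7 \cdot 81} = \frac{1}{- \frac{5529685}{38} + 14 \cdot 81} = \frac{1}{- \frac{5529685}{38} + 1134} = \frac{1}{- \frac{5486593}{38}} = - \frac{38}{5486593}$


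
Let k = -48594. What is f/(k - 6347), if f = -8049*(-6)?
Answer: -48294/54941 ≈ -0.87902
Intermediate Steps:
f = 48294
f/(k - 6347) = 48294/(-48594 - 6347) = 48294/(-54941) = 48294*(-1/54941) = -48294/54941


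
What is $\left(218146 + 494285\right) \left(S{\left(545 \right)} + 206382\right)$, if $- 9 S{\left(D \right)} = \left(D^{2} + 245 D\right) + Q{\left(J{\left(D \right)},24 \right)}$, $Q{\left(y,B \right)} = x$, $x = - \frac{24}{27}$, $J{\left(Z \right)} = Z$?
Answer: $\frac{1016559878000}{9} \approx 1.1295 \cdot 10^{11}$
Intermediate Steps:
$x = - \frac{8}{9}$ ($x = \left(-24\right) \frac{1}{27} = - \frac{8}{9} \approx -0.88889$)
$Q{\left(y,B \right)} = - \frac{8}{9}$
$S{\left(D \right)} = \frac{8}{81} - \frac{245 D}{9} - \frac{D^{2}}{9}$ ($S{\left(D \right)} = - \frac{\left(D^{2} + 245 D\right) - \frac{8}{9}}{9} = - \frac{- \frac{8}{9} + D^{2} + 245 D}{9} = \frac{8}{81} - \frac{245 D}{9} - \frac{D^{2}}{9}$)
$\left(218146 + 494285\right) \left(S{\left(545 \right)} + 206382\right) = \left(218146 + 494285\right) \left(\left(\frac{8}{81} - \frac{133525}{9} - \frac{545^{2}}{9}\right) + 206382\right) = 712431 \left(\left(\frac{8}{81} - \frac{133525}{9} - \frac{297025}{9}\right) + 206382\right) = 712431 \left(- \frac{3874942}{81} + 206382\right) = 712431 \cdot \frac{12842000}{81} = \frac{1016559878000}{9}$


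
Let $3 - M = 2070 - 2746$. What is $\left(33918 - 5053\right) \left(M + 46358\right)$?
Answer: $1357723005$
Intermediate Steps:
$M = 679$ ($M = 3 - \left(2070 - 2746\right) = 3 - -676 = 3 + 676 = 679$)
$\left(33918 - 5053\right) \left(M + 46358\right) = \left(33918 - 5053\right) \left(679 + 46358\right) = 28865 \cdot 47037 = 1357723005$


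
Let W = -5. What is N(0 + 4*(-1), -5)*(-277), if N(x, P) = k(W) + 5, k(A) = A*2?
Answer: 1385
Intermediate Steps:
k(A) = 2*A
N(x, P) = -5 (N(x, P) = 2*(-5) + 5 = -10 + 5 = -5)
N(0 + 4*(-1), -5)*(-277) = -5*(-277) = 1385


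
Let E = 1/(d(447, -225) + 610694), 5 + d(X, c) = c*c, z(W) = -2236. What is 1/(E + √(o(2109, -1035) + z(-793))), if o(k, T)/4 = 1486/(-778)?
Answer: 257251146/381696545048030885 - 874672413192*I*√84877466/381696545048030885 ≈ 6.7397e-10 - 0.021112*I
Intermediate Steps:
o(k, T) = -2972/389 (o(k, T) = 4*(1486/(-778)) = 4*(1486*(-1/778)) = 4*(-743/389) = -2972/389)
d(X, c) = -5 + c² (d(X, c) = -5 + c*c = -5 + c²)
E = 1/661314 (E = 1/((-5 + (-225)²) + 610694) = 1/((-5 + 50625) + 610694) = 1/(50620 + 610694) = 1/661314 ≈ 1.5121e-6)
1/(E + √(o(2109, -1035) + z(-793))) = 1/(1/661314 + √(-2972/389 - 2236)) = 1/(1/661314 + √(-872776/389)) = 1/(1/661314 + 2*I*√84877466/389)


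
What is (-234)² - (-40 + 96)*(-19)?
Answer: 55820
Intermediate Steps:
(-234)² - (-40 + 96)*(-19) = 54756 - 56*(-19) = 54756 - 1*(-1064) = 54756 + 1064 = 55820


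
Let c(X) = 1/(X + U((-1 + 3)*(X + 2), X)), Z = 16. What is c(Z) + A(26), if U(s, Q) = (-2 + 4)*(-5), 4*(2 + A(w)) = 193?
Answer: 557/12 ≈ 46.417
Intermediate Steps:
A(w) = 185/4 (A(w) = -2 + (¼)*193 = -2 + 193/4 = 185/4)
U(s, Q) = -10 (U(s, Q) = 2*(-5) = -10)
c(X) = 1/(-10 + X) (c(X) = 1/(X - 10) = 1/(-10 + X))
c(Z) + A(26) = 1/(-10 + 16) + 185/4 = 1/6 + 185/4 = ⅙ + 185/4 = 557/12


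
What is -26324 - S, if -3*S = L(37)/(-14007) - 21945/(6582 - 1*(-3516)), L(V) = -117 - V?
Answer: -16118784455/612306 ≈ -26325.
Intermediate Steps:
S = 441311/612306 (S = -((-117 - 1*37)/(-14007) - 21945/(6582 - 1*(-3516)))/3 = -((-117 - 37)*(-1/14007) - 21945/(6582 + 3516))/3 = -(-154*(-1/14007) - 21945/10098)/3 = -(22/2001 - 21945*1/10098)/3 = -(22/2001 - 665/306)/3 = -⅓*(-441311/204102) = 441311/612306 ≈ 0.72074)
-26324 - S = -26324 - 1*441311/612306 = -26324 - 441311/612306 = -16118784455/612306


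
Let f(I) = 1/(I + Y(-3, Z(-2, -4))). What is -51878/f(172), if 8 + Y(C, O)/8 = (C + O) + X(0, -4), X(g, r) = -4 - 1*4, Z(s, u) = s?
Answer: -207512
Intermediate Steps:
X(g, r) = -8 (X(g, r) = -4 - 4 = -8)
Y(C, O) = -128 + 8*C + 8*O (Y(C, O) = -64 + 8*((C + O) - 8) = -64 + 8*(-8 + C + O) = -64 + (-64 + 8*C + 8*O) = -128 + 8*C + 8*O)
f(I) = 1/(-168 + I) (f(I) = 1/(I + (-128 + 8*(-3) + 8*(-2))) = 1/(I + (-128 - 24 - 16)) = 1/(I - 168) = 1/(-168 + I))
-51878/f(172) = -51878/(1/(-168 + 172)) = -51878/(1/4) = -51878/¼ = -51878*4 = -207512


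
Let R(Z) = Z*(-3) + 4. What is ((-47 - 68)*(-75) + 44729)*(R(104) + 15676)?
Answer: 819944272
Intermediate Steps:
R(Z) = 4 - 3*Z (R(Z) = -3*Z + 4 = 4 - 3*Z)
((-47 - 68)*(-75) + 44729)*(R(104) + 15676) = ((-47 - 68)*(-75) + 44729)*((4 - 3*104) + 15676) = (-115*(-75) + 44729)*((4 - 312) + 15676) = (8625 + 44729)*(-308 + 15676) = 53354*15368 = 819944272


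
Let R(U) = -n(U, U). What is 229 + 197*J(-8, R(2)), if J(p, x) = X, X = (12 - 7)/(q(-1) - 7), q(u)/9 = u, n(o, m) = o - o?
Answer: 2679/16 ≈ 167.44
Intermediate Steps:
n(o, m) = 0
R(U) = 0 (R(U) = -1*0 = 0)
q(u) = 9*u
X = -5/16 (X = (12 - 7)/(9*(-1) - 7) = 5/(-9 - 7) = 5/(-16) = 5*(-1/16) = -5/16 ≈ -0.31250)
J(p, x) = -5/16
229 + 197*J(-8, R(2)) = 229 + 197*(-5/16) = 229 - 985/16 = 2679/16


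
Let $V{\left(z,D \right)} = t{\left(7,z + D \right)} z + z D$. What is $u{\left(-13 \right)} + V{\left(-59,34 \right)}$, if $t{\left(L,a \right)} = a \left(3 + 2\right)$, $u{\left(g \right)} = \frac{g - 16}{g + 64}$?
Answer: $\frac{273790}{51} \approx 5368.4$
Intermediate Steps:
$u{\left(g \right)} = \frac{-16 + g}{64 + g}$
$t{\left(L,a \right)} = 5 a$ ($t{\left(L,a \right)} = a 5 = 5 a$)
$V{\left(z,D \right)} = D z + z \left(5 D + 5 z\right)$ ($V{\left(z,D \right)} = 5 \left(z + D\right) z + z D = 5 \left(D + z\right) z + D z = \left(5 D + 5 z\right) z + D z = z \left(5 D + 5 z\right) + D z = D z + z \left(5 D + 5 z\right)$)
$u{\left(-13 \right)} + V{\left(-59,34 \right)} = \frac{-16 - 13}{64 - 13} - 59 \left(5 \left(-59\right) + 6 \cdot 34\right) = \frac{1}{51} \left(-29\right) - 59 \left(-295 + 204\right) = \frac{1}{51} \left(-29\right) - -5369 = - \frac{29}{51} + 5369 = \frac{273790}{51}$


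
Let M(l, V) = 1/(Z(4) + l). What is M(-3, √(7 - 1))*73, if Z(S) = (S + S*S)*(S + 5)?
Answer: 73/177 ≈ 0.41243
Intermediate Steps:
Z(S) = (5 + S)*(S + S²) (Z(S) = (S + S²)*(5 + S) = (5 + S)*(S + S²))
M(l, V) = 1/(180 + l) (M(l, V) = 1/(4*(5 + 4² + 6*4) + l) = 1/(4*(5 + 16 + 24) + l) = 1/(4*45 + l) = 1/(180 + l))
M(-3, √(7 - 1))*73 = 73/(180 - 3) = 73/177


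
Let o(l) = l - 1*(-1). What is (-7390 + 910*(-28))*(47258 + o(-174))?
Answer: -1547683950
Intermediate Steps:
o(l) = 1 + l (o(l) = l + 1 = 1 + l)
(-7390 + 910*(-28))*(47258 + o(-174)) = (-7390 + 910*(-28))*(47258 + (1 - 174)) = (-7390 - 25480)*(47258 - 173) = -32870*47085 = -1547683950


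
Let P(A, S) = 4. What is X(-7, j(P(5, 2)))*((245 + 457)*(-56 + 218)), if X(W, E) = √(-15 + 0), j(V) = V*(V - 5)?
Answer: 113724*I*√15 ≈ 4.4045e+5*I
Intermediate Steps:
j(V) = V*(-5 + V)
X(W, E) = I*√15 (X(W, E) = √(-15) = I*√15)
X(-7, j(P(5, 2)))*((245 + 457)*(-56 + 218)) = (I*√15)*((245 + 457)*(-56 + 218)) = (I*√15)*(702*162) = (I*√15)*113724 = 113724*I*√15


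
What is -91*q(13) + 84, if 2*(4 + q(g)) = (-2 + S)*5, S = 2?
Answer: 448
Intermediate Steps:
q(g) = -4 (q(g) = -4 + ((-2 + 2)*5)/2 = -4 + (0*5)/2 = -4 + (1/2)*0 = -4 + 0 = -4)
-91*q(13) + 84 = -91*(-4) + 84 = 364 + 84 = 448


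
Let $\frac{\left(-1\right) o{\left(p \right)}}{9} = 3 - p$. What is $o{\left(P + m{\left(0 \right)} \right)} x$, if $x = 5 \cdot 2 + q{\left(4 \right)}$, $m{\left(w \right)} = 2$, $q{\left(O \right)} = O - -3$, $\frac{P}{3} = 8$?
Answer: $3519$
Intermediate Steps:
$P = 24$ ($P = 3 \cdot 8 = 24$)
$q{\left(O \right)} = 3 + O$ ($q{\left(O \right)} = O + 3 = 3 + O$)
$o{\left(p \right)} = -27 + 9 p$ ($o{\left(p \right)} = - 9 \left(3 - p\right) = -27 + 9 p$)
$x = 17$ ($x = 5 \cdot 2 + \left(3 + 4\right) = 10 + 7 = 17$)
$o{\left(P + m{\left(0 \right)} \right)} x = \left(-27 + 9 \left(24 + 2\right)\right) 17 = \left(-27 + 9 \cdot 26\right) 17 = \left(-27 + 234\right) 17 = 207 \cdot 17 = 3519$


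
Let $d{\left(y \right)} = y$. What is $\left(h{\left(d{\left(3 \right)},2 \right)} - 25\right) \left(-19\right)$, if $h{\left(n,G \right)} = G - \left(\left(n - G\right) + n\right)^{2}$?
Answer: $741$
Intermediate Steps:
$h{\left(n,G \right)} = G - \left(- G + 2 n\right)^{2}$
$\left(h{\left(d{\left(3 \right)},2 \right)} - 25\right) \left(-19\right) = \left(\left(2 - \left(2 - 6\right)^{2}\right) - 25\right) \left(-19\right) = \left(\left(2 - \left(-4\right)^{2}\right) - 25\right) \left(-19\right) = \left(\left(2 - 16\right) - 25\right) \left(-19\right) = \left(-14 - 25\right) \left(-19\right) = \left(-39\right) \left(-19\right) = 741$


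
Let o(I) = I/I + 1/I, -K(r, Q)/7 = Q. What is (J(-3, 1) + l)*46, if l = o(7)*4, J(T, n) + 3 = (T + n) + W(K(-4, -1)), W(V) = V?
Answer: 2116/7 ≈ 302.29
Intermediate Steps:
K(r, Q) = -7*Q
J(T, n) = 4 + T + n (J(T, n) = -3 + ((T + n) - 7*(-1)) = -3 + ((T + n) + 7) = -3 + (7 + T + n) = 4 + T + n)
o(I) = 1 + 1/I
l = 32/7 (l = ((1 + 7)/7)*4 = ((⅐)*8)*4 = (8/7)*4 = 32/7 ≈ 4.5714)
(J(-3, 1) + l)*46 = ((4 - 3 + 1) + 32/7)*46 = (2 + 32/7)*46 = (46/7)*46 = 2116/7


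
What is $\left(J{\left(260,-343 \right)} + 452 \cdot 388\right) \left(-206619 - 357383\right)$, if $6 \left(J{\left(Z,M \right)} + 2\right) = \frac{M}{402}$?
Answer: $- \frac{119286915091745}{1206} \approx -9.8911 \cdot 10^{10}$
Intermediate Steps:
$J{\left(Z,M \right)} = -2 + \frac{M}{2412}$ ($J{\left(Z,M \right)} = -2 + \frac{M \frac{1}{402}}{6} = -2 + \frac{\frac{1}{402} M}{6} = -2 + \frac{M}{2412}$)
$\left(J{\left(260,-343 \right)} + 452 \cdot 388\right) \left(-206619 - 357383\right) = \left(\left(-2 + \frac{1}{2412} \left(-343\right)\right) + 452 \cdot 388\right) \left(-206619 - 357383\right) = \left(\left(-2 - \frac{343}{2412}\right) + 175376\right) \left(-564002\right) = \left(- \frac{5167}{2412} + 175376\right) \left(-564002\right) = \frac{423001745}{2412} \left(-564002\right) = - \frac{119286915091745}{1206}$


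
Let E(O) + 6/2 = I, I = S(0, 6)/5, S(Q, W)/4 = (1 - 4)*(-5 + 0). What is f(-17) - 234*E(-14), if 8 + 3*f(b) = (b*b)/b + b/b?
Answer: -2114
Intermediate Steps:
S(Q, W) = 60 (S(Q, W) = 4*((1 - 4)*(-5 + 0)) = 4*(-3*(-5)) = 4*15 = 60)
f(b) = -7/3 + b/3 (f(b) = -8/3 + ((b*b)/b + b/b)/3 = -8/3 + (b²/b + 1)/3 = -8/3 + (b + 1)/3 = -8/3 + (1 + b)/3 = -8/3 + (⅓ + b/3) = -7/3 + b/3)
I = 12 (I = 60/5 = 60*(⅕) = 12)
E(O) = 9 (E(O) = -3 + 12 = 9)
f(-17) - 234*E(-14) = (-7/3 + (⅓)*(-17)) - 234*9 = (-7/3 - 17/3) - 2106 = -8 - 2106 = -2114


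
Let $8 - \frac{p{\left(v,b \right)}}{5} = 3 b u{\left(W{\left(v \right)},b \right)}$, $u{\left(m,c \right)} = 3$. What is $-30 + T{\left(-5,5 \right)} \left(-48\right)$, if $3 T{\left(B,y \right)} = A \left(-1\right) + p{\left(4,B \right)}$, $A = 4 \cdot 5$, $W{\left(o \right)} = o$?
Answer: $-3950$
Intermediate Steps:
$p{\left(v,b \right)} = 40 - 45 b$ ($p{\left(v,b \right)} = 40 - 5 \cdot 3 b 3 = 40 - 5 \cdot 9 b = 40 - 45 b$)
$A = 20$
$T{\left(B,y \right)} = \frac{20}{3} - 15 B$ ($T{\left(B,y \right)} = \frac{20 \left(-1\right) - \left(-40 + 45 B\right)}{3} = \frac{-20 - \left(-40 + 45 B\right)}{3} = \frac{20 - 45 B}{3} = \frac{20}{3} - 15 B$)
$-30 + T{\left(-5,5 \right)} \left(-48\right) = -30 + \left(\frac{20}{3} - -75\right) \left(-48\right) = -30 + \left(\frac{20}{3} + 75\right) \left(-48\right) = -30 + \frac{245}{3} \left(-48\right) = -30 - 3920 = -3950$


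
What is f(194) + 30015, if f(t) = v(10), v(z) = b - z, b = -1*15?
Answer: 29990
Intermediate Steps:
b = -15
v(z) = -15 - z
f(t) = -25 (f(t) = -15 - 1*10 = -15 - 10 = -25)
f(194) + 30015 = -25 + 30015 = 29990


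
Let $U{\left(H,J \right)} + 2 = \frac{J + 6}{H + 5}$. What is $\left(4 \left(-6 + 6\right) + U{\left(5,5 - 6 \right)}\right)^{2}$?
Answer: $\frac{9}{4} \approx 2.25$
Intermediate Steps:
$U{\left(H,J \right)} = -2 + \frac{6 + J}{5 + H}$ ($U{\left(H,J \right)} = -2 + \frac{J + 6}{H + 5} = -2 + \frac{6 + J}{5 + H}$)
$\left(4 \left(-6 + 6\right) + U{\left(5,5 - 6 \right)}\right)^{2} = \left(4 \left(-6 + 6\right) + \frac{-4 + \left(5 - 6\right) - 10}{5 + 5}\right)^{2} = \left(4 \cdot 0 + \frac{-4 + \left(5 - 6\right) - 10}{10}\right)^{2} = \left(0 + \frac{-4 - 1 - 10}{10}\right)^{2} = \left(0 + \frac{1}{10} \left(-15\right)\right)^{2} = \left(0 - \frac{3}{2}\right)^{2} = \left(- \frac{3}{2}\right)^{2} = \frac{9}{4}$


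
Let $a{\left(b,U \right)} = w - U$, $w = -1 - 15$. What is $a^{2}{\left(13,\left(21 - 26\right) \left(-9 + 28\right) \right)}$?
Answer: $6241$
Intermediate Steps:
$w = -16$ ($w = -1 - 15 = -16$)
$a{\left(b,U \right)} = -16 - U$
$a^{2}{\left(13,\left(21 - 26\right) \left(-9 + 28\right) \right)} = \left(-16 - \left(21 - 26\right) \left(-9 + 28\right)\right)^{2} = \left(-16 - \left(-5\right) 19\right)^{2} = \left(-16 - -95\right)^{2} = \left(-16 + 95\right)^{2} = 79^{2} = 6241$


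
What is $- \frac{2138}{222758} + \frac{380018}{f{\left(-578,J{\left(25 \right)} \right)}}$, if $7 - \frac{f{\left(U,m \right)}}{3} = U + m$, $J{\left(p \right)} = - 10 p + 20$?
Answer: $\frac{42323411117}{272321655} \approx 155.42$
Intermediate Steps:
$J{\left(p \right)} = 20 - 10 p$
$f{\left(U,m \right)} = 21 - 3 U - 3 m$ ($f{\left(U,m \right)} = 21 - 3 \left(U + m\right) = 21 - \left(3 U + 3 m\right) = 21 - 3 U - 3 m$)
$- \frac{2138}{222758} + \frac{380018}{f{\left(-578,J{\left(25 \right)} \right)}} = - \frac{2138}{222758} + \frac{380018}{21 - -1734 - 3 \left(20 - 250\right)} = \left(-2138\right) \frac{1}{222758} + \frac{380018}{21 + 1734 - 3 \left(20 - 250\right)} = - \frac{1069}{111379} + \frac{380018}{21 + 1734 - -690} = - \frac{1069}{111379} + \frac{380018}{21 + 1734 + 690} = - \frac{1069}{111379} + \frac{380018}{2445} = \frac{42323411117}{272321655}$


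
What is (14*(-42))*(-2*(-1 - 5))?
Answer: -7056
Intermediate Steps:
(14*(-42))*(-2*(-1 - 5)) = -(-1176)*(-6) = -588*12 = -7056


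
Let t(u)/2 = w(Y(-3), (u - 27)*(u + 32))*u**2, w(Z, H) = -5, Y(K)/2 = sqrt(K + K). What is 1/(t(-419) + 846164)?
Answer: -1/909446 ≈ -1.0996e-6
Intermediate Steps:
Y(K) = 2*sqrt(2)*sqrt(K) (Y(K) = 2*sqrt(K + K) = 2*sqrt(2*K) = 2*(sqrt(2)*sqrt(K)) = 2*sqrt(2)*sqrt(K))
t(u) = -10*u**2 (t(u) = 2*(-5*u**2) = -10*u**2)
1/(t(-419) + 846164) = 1/(-10*(-419)**2 + 846164) = 1/(-10*175561 + 846164) = 1/(-1755610 + 846164) = 1/(-909446) = -1/909446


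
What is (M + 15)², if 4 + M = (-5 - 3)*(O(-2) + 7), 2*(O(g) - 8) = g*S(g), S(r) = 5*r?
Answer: 35721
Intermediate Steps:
O(g) = 8 + 5*g²/2 (O(g) = 8 + (g*(5*g))/2 = 8 + (5*g²)/2 = 8 + 5*g²/2)
M = -204 (M = -4 + (-5 - 3)*((8 + (5/2)*(-2)²) + 7) = -4 - 8*((8 + (5/2)*4) + 7) = -4 - 8*((8 + 10) + 7) = -4 - 8*(18 + 7) = -4 - 8*25 = -4 - 200 = -204)
(M + 15)² = (-204 + 15)² = (-189)² = 35721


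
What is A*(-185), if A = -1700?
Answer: 314500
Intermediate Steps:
A*(-185) = -1700*(-185) = 314500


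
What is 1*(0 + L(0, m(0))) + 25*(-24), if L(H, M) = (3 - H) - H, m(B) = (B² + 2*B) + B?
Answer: -597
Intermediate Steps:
m(B) = B² + 3*B
L(H, M) = 3 - 2*H
1*(0 + L(0, m(0))) + 25*(-24) = 1*(0 + (3 - 2*0)) + 25*(-24) = 1*(0 + (3 + 0)) - 600 = 1*(0 + 3) - 600 = 1*3 - 600 = 3 - 600 = -597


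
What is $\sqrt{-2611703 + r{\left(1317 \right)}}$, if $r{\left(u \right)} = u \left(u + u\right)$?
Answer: $5 \sqrt{34291} \approx 925.89$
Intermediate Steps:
$r{\left(u \right)} = 2 u^{2}$ ($r{\left(u \right)} = u 2 u = 2 u^{2}$)
$\sqrt{-2611703 + r{\left(1317 \right)}} = \sqrt{-2611703 + 2 \cdot 1317^{2}} = \sqrt{-2611703 + 2 \cdot 1734489} = \sqrt{-2611703 + 3468978} = \sqrt{857275} = 5 \sqrt{34291}$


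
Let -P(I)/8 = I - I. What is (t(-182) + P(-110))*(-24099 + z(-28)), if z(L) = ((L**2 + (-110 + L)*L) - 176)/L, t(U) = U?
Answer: 4415086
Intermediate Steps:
P(I) = 0 (P(I) = -8*(I - I) = -8*0 = 0)
z(L) = (-176 + L**2 + L*(-110 + L))/L (z(L) = ((L**2 + L*(-110 + L)) - 176)/L = (-176 + L**2 + L*(-110 + L))/L)
(t(-182) + P(-110))*(-24099 + z(-28)) = (-182 + 0)*(-24099 + (-110 - 176/(-28) + 2*(-28))) = -182*(-24099 + (-110 - 176*(-1/28) - 56)) = -182*(-24099 + (-110 + 44/7 - 56)) = -182*(-24099 - 1118/7) = -182*(-169811/7) = 4415086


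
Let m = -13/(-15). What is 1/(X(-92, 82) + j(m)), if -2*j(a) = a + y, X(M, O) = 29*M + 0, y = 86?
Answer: -30/81343 ≈ -0.00036881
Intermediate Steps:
X(M, O) = 29*M
m = 13/15 (m = -13*(-1/15) = 13/15 ≈ 0.86667)
j(a) = -43 - a/2 (j(a) = -(a + 86)/2 = -(86 + a)/2 = -43 - a/2)
1/(X(-92, 82) + j(m)) = 1/(29*(-92) + (-43 - 1/2*13/15)) = 1/(-2668 + (-43 - 13/30)) = 1/(-2668 - 1303/30) = 1/(-81343/30) = -30/81343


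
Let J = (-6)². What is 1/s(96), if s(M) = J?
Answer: 1/36 ≈ 0.027778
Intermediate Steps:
J = 36
s(M) = 36
1/s(96) = 1/36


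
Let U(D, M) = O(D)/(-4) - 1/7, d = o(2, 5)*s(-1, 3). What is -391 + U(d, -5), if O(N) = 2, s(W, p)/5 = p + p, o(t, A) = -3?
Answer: -5483/14 ≈ -391.64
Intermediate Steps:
s(W, p) = 10*p (s(W, p) = 5*(p + p) = 5*(2*p) = 10*p)
d = -90 (d = -30*3 = -3*30 = -90)
U(D, M) = -9/14 (U(D, M) = 2/(-4) - 1/7 = 2*(-¼) - 1*⅐ = -½ - ⅐ = -9/14)
-391 + U(d, -5) = -391 - 9/14 = -5483/14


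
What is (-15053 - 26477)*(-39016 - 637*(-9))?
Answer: 1382242990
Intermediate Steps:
(-15053 - 26477)*(-39016 - 637*(-9)) = -41530*(-39016 + 5733) = -41530*(-33283) = 1382242990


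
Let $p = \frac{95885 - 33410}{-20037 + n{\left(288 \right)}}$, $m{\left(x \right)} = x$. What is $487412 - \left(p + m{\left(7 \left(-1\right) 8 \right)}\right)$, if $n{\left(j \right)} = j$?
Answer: $\frac{3209022669}{6583} \approx 4.8747 \cdot 10^{5}$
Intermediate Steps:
$p = - \frac{20825}{6583}$ ($p = \frac{95885 - 33410}{-20037 + 288} = \frac{62475}{-19749} = 62475 \left(- \frac{1}{19749}\right) = - \frac{20825}{6583} \approx -3.1635$)
$487412 - \left(p + m{\left(7 \left(-1\right) 8 \right)}\right) = 487412 - \left(- \frac{20825}{6583} + 7 \left(-1\right) 8\right) = 487412 - \left(- \frac{20825}{6583} - 56\right) = 487412 - - \frac{389473}{6583} = 487412 + \frac{389473}{6583} = \frac{3209022669}{6583}$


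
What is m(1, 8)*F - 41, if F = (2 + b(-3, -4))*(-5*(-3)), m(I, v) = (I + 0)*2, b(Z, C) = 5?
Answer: 169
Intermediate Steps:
m(I, v) = 2*I (m(I, v) = I*2 = 2*I)
F = 105 (F = (2 + 5)*(-5*(-3)) = 7*15 = 105)
m(1, 8)*F - 41 = (2*1)*105 - 41 = 2*105 - 41 = 210 - 41 = 169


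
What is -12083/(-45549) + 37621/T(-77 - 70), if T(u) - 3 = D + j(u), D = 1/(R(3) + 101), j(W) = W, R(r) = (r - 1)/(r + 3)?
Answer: -173468388419/664605459 ≈ -261.01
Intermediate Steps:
R(r) = (-1 + r)/(3 + r)
D = 3/304 (D = 1/((-1 + 3)/(3 + 3) + 101) = 1/(2/6 + 101) = 1/((1/6)*2 + 101) = 1/(1/3 + 101) = 1/(304/3) = 3/304 ≈ 0.0098684)
T(u) = 915/304 + u (T(u) = 3 + (3/304 + u) = 915/304 + u)
-12083/(-45549) + 37621/T(-77 - 70) = -12083/(-45549) + 37621/(915/304 + (-77 - 70)) = -12083*(-1/45549) + 37621/(915/304 - 147) = 12083/45549 + 37621/(-43773/304) = 12083/45549 + 37621*(-304/43773) = 12083/45549 - 11436784/43773 = -173468388419/664605459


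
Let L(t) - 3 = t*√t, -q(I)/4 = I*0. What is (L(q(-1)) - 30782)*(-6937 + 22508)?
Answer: -479259809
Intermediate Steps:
q(I) = 0 (q(I) = -4*I*0 = -4*0 = 0)
L(t) = 3 + t^(3/2) (L(t) = 3 + t*√t = 3 + t^(3/2))
(L(q(-1)) - 30782)*(-6937 + 22508) = ((3 + 0^(3/2)) - 30782)*(-6937 + 22508) = ((3 + 0) - 30782)*15571 = (3 - 30782)*15571 = -30779*15571 = -479259809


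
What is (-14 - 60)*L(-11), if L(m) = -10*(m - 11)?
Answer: -16280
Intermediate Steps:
L(m) = 110 - 10*m (L(m) = -10*(-11 + m) = 110 - 10*m)
(-14 - 60)*L(-11) = (-14 - 60)*(110 - 10*(-11)) = -74*(110 + 110) = -74*220 = -16280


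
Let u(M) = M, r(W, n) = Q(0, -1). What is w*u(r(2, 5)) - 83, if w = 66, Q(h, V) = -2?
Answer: -215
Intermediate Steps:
r(W, n) = -2
w*u(r(2, 5)) - 83 = 66*(-2) - 83 = -132 - 83 = -215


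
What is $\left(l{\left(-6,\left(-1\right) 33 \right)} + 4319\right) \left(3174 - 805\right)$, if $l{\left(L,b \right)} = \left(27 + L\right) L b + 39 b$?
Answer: $17033110$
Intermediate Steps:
$l{\left(L,b \right)} = 39 b + L b \left(27 + L\right)$ ($l{\left(L,b \right)} = L \left(27 + L\right) b + 39 b = L b \left(27 + L\right) + 39 b = 39 b + L b \left(27 + L\right)$)
$\left(l{\left(-6,\left(-1\right) 33 \right)} + 4319\right) \left(3174 - 805\right) = \left(\left(-1\right) 33 \left(39 + \left(-6\right)^{2} + 27 \left(-6\right)\right) + 4319\right) \left(3174 - 805\right) = \left(- 33 \left(39 + 36 - 162\right) + 4319\right) 2369 = \left(\left(-33\right) \left(-87\right) + 4319\right) 2369 = \left(2871 + 4319\right) 2369 = 7190 \cdot 2369 = 17033110$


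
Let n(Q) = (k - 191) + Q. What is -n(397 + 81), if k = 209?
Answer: -496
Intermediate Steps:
n(Q) = 18 + Q (n(Q) = (209 - 191) + Q = 18 + Q)
-n(397 + 81) = -(18 + (397 + 81)) = -(18 + 478) = -1*496 = -496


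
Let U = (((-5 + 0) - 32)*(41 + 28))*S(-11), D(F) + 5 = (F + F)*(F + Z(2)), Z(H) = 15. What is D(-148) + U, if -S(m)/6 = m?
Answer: -129135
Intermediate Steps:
S(m) = -6*m
D(F) = -5 + 2*F*(15 + F) (D(F) = -5 + (F + F)*(F + 15) = -5 + (2*F)*(15 + F) = -5 + 2*F*(15 + F))
U = -168498 (U = (((-5 + 0) - 32)*(41 + 28))*(-6*(-11)) = ((-5 - 32)*69)*66 = -37*69*66 = -2553*66 = -168498)
D(-148) + U = (-5 + 2*(-148)² + 30*(-148)) - 168498 = (-5 + 2*21904 - 4440) - 168498 = (-5 + 43808 - 4440) - 168498 = 39363 - 168498 = -129135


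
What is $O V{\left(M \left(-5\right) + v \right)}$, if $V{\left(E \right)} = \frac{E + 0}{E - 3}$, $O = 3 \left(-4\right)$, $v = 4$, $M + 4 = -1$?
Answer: $- \frac{174}{13} \approx -13.385$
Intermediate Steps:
$M = -5$ ($M = -4 - 1 = -5$)
$O = -12$
$V{\left(E \right)} = \frac{E}{-3 + E}$
$O V{\left(M \left(-5\right) + v \right)} = - 12 \frac{\left(-5\right) \left(-5\right) + 4}{-3 + \left(\left(-5\right) \left(-5\right) + 4\right)} = - 12 \frac{25 + 4}{-3 + \left(25 + 4\right)} = - 12 \frac{29}{-3 + 29} = - 12 \cdot \frac{29}{26} = - 12 \cdot 29 \cdot \frac{1}{26} = \left(-12\right) \frac{29}{26} = - \frac{174}{13}$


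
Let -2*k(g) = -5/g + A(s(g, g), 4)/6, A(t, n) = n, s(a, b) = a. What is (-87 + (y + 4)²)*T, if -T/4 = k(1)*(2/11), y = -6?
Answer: 4316/33 ≈ 130.79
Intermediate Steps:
k(g) = -⅓ + 5/(2*g) (k(g) = -(-5/g + 4/6)/2 = -(-5/g + 4*(⅙))/2 = -(-5/g + ⅔)/2 = -(⅔ - 5/g)/2 = -⅓ + 5/(2*g))
T = -52/33 (T = -4*(⅙)*(15 - 2*1)/1*2/11 = -4*(⅙)*1*(15 - 2)*2*(1/11) = -4*(⅙)*1*13*2/11 = -26*2/(3*11) = -4*13/33 = -52/33 ≈ -1.5758)
(-87 + (y + 4)²)*T = (-87 + (-6 + 4)²)*(-52/33) = (-87 + (-2)²)*(-52/33) = (-87 + 4)*(-52/33) = -83*(-52/33) = 4316/33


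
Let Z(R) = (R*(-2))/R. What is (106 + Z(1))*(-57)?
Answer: -5928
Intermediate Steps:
Z(R) = -2 (Z(R) = (-2*R)/R = -2)
(106 + Z(1))*(-57) = (106 - 2)*(-57) = 104*(-57) = -5928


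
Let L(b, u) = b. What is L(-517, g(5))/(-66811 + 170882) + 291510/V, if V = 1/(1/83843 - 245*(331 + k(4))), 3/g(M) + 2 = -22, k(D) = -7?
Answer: -18355592342090111911/793238623 ≈ -2.3140e+10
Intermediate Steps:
g(M) = -⅛ (g(M) = 3/(-2 - 22) = 3/(-24) = 3*(-1/24) = -⅛)
V = -83843/6655457339 (V = 1/(1/83843 - 245*(331 - 7)) = 1/(1/83843 - 245*324) = 1/(1/83843 - 79380) = 1/(-6655457339/83843) = -83843/6655457339 ≈ -1.2598e-5)
L(-517, g(5))/(-66811 + 170882) + 291510/V = -517/(-66811 + 170882) + 291510/(-83843/6655457339) = -517/104071 + 291510*(-6655457339/83843) = -517*1/104071 - 1940132368891890/83843 = -47/9461 - 1940132368891890/83843 = -18355592342090111911/793238623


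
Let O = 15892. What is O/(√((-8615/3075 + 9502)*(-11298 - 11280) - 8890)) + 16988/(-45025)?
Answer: -16988/45025 - 7946*I*√2253399315515/10992191783 ≈ -0.3773 - 1.0851*I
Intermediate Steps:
O/(√((-8615/3075 + 9502)*(-11298 - 11280) - 8890)) + 16988/(-45025) = 15892/(√((-8615/3075 + 9502)*(-11298 - 11280) - 8890)) + 16988/(-45025) = 15892/(√((-8615*1/3075 + 9502)*(-22578) - 8890)) + 16988*(-1/45025) = 15892/(√((-1723/615 + 9502)*(-22578) - 8890)) - 16988/45025 = 15892/(√((5842007/615)*(-22578) - 8890)) - 16988/45025 = 15892/(√(-43966944682/205 - 8890)) - 16988/45025 = 15892/(√(-43968767132/205)) - 16988/45025 = 15892/((2*I*√2253399315515/205)) - 16988/45025 = 15892*(-I*√2253399315515/21984383566) - 16988/45025 = -7946*I*√2253399315515/10992191783 - 16988/45025 = -16988/45025 - 7946*I*√2253399315515/10992191783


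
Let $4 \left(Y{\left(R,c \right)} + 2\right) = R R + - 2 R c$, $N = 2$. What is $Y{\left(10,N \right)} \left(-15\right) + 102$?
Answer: $-93$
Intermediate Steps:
$Y{\left(R,c \right)} = -2 + \frac{R^{2}}{4} - \frac{R c}{2}$ ($Y{\left(R,c \right)} = -2 + \frac{R R + - 2 R c}{4} = -2 + \frac{R^{2} - 2 R c}{4} = -2 + \left(\frac{R^{2}}{4} - \frac{R c}{2}\right) = -2 + \frac{R^{2}}{4} - \frac{R c}{2}$)
$Y{\left(10,N \right)} \left(-15\right) + 102 = \left(-2 + \frac{10^{2}}{4} - 5 \cdot 2\right) \left(-15\right) + 102 = \left(-2 + \frac{1}{4} \cdot 100 - 10\right) \left(-15\right) + 102 = \left(-2 + 25 - 10\right) \left(-15\right) + 102 = 13 \left(-15\right) + 102 = -195 + 102 = -93$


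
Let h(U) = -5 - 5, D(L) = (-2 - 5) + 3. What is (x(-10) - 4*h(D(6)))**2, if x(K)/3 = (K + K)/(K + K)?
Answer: 1849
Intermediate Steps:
x(K) = 3 (x(K) = 3*((K + K)/(K + K)) = 3*((2*K)/((2*K))) = 3*((2*K)*(1/(2*K))) = 3*1 = 3)
D(L) = -4 (D(L) = -7 + 3 = -4)
h(U) = -10
(x(-10) - 4*h(D(6)))**2 = (3 - 4*(-10))**2 = (3 + 40)**2 = 43**2 = 1849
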